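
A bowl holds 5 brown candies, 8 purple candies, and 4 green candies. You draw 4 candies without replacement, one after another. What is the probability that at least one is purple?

161/170

P(no purple) = 9/17 × 8/16 × 7/15 × 6/14 = 3024/57120 = 9/170.
P(at least one) = 1 − 9/170 = 161/170.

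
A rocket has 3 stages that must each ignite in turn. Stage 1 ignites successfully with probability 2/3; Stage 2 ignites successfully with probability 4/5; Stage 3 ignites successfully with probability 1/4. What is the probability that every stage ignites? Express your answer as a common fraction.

The events are sequential, so multiply the conditional probabilities:
P = 2/3 × 4/5 × 1/4 = 8/60 = 2/15.

2/15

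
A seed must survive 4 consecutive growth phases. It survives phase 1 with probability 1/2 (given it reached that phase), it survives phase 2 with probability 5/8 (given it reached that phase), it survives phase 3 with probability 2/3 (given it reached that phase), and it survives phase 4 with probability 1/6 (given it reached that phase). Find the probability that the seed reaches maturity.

5/144

The events are sequential, so multiply the conditional probabilities:
P = 1/2 × 5/8 × 2/3 × 1/6 = 10/288 = 5/144.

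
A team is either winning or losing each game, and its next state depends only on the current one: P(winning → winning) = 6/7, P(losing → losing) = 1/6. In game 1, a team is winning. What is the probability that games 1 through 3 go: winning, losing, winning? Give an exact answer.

Game 1 is given. For each transition, use the conditional probability from the current state:
P(losing | winning) = 1/7; P(winning | losing) = 5/6.
P = 1/7 × 5/6 = 5/42.

5/42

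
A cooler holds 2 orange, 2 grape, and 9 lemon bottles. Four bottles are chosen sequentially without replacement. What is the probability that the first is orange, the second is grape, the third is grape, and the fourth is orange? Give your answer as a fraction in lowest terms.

Multiply the probability of each draw given the previous ones:
P = 2/13 × 2/12 × 1/11 × 1/10 = 4/17160 = 1/4290.

1/4290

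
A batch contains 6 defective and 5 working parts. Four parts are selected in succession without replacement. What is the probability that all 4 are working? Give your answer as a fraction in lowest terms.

P = 5/11 × 4/10 × 3/9 × 2/8 = 120/7920 = 1/66.

1/66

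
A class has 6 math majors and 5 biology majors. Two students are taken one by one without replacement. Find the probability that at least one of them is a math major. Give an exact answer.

9/11

P(no math majors) = 5/11 × 4/10 = 20/110 = 2/11.
P(at least one) = 1 − 2/11 = 9/11.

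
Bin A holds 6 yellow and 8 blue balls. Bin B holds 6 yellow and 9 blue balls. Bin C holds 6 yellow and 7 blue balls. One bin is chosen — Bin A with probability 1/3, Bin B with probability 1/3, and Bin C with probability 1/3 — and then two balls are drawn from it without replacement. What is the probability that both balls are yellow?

From Bin A: P(both yellow) = (6/14)(5/13) = 15/91.
From Bin B: P(both yellow) = (6/15)(5/14) = 1/7.
From Bin C: P(both yellow) = (6/13)(5/12) = 5/26.
Total probability = (1/3)(15/91) + (1/3)(1/7) + (1/3)(5/26) = 1/6.

1/6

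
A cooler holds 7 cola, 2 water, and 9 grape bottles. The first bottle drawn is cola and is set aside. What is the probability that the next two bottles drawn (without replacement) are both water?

1/136

With the first bottle removed, 2 water remain out of 17.
P = 2/17 × 1/16 = 2/272 = 1/136.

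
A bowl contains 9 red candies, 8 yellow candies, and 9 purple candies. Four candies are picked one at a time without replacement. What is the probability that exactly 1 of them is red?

One ordering (red drawn first) has probability 9/26 × 17/25 × 16/24 × 15/23 = 36720/358800 = 153/1495.
There are C(4,1) = 4 such orderings, each equally likely, so P = 4 × 153/1495 = 612/1495.

612/1495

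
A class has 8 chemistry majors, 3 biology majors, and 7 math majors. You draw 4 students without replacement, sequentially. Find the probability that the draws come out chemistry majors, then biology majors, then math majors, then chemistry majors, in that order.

Multiply the probability of each draw given the previous ones:
P = 8/18 × 3/17 × 7/16 × 7/15 = 1176/73440 = 49/3060.

49/3060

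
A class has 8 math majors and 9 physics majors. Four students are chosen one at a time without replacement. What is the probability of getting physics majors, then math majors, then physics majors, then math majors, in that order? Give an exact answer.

Chain rule:
P = 9/17 × 8/16 × 8/15 × 7/14 = 4032/57120 = 6/85.

6/85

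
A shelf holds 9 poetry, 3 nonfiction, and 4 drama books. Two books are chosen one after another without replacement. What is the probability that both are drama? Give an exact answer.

1/20

P(every draw is drama) = 4/16 × 3/15 = 12/240 = 1/20.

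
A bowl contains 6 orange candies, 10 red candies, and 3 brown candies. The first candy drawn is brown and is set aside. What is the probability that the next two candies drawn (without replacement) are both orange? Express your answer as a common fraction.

After the first draw, 6 of the remaining 18 candies are orange.
P = 6/18 × 5/17 = 30/306 = 5/51.

5/51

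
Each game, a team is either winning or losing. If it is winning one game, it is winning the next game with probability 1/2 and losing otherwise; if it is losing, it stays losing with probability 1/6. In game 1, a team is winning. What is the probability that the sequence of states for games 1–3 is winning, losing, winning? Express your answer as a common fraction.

Game 1 is given. For each transition, use the conditional probability from the current state:
P(losing | winning) = 1/2; P(winning | losing) = 5/6.
P = 1/2 × 5/6 = 5/12.

5/12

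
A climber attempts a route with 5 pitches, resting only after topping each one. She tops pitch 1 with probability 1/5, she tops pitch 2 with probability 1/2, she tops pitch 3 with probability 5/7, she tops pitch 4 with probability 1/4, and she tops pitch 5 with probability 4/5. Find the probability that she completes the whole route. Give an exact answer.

1/70

Multiplying along the chain,
P = 1/5 × 1/2 × 5/7 × 1/4 × 4/5 = 20/1400 = 1/70.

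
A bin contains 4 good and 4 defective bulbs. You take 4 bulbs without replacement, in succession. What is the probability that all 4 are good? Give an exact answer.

P = 4/8 × 3/7 × 2/6 × 1/5 = 24/1680 = 1/70.

1/70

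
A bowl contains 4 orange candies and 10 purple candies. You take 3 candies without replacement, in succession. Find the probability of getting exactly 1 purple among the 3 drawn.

One ordering (purple drawn first) has probability 10/14 × 4/13 × 3/12 = 120/2184 = 5/91.
There are C(3,1) = 3 such orderings, each equally likely, so P = 3 × 5/91 = 15/91.

15/91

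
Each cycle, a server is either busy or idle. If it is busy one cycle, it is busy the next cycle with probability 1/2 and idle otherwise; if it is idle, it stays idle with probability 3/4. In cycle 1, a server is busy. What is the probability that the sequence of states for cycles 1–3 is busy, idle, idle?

3/8

Cycle 1 is given. For each transition, use the conditional probability from the current state:
P(idle | busy) = 1/2; P(idle | idle) = 3/4.
P = 1/2 × 3/4 = 3/8.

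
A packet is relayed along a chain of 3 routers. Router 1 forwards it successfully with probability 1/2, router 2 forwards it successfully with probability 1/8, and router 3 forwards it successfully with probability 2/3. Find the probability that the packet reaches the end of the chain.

1/24

Multiplying along the chain,
P = 1/2 × 1/8 × 2/3 = 2/48 = 1/24.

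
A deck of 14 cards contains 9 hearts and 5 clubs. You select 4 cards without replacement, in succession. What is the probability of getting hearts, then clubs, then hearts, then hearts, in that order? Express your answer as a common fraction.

Multiply the probability of each draw given the previous ones:
P = 9/14 × 5/13 × 8/12 × 7/11 = 2520/24024 = 15/143.

15/143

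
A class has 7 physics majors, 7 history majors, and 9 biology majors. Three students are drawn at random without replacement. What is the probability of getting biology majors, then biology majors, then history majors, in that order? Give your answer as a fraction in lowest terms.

12/253

Chain rule:
P = 9/23 × 8/22 × 7/21 = 504/10626 = 12/253.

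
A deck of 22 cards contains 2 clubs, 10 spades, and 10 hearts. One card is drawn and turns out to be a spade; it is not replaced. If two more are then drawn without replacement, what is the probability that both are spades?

With the first card removed, 9 spades remain out of 21.
P = 9/21 × 8/20 = 72/420 = 6/35.

6/35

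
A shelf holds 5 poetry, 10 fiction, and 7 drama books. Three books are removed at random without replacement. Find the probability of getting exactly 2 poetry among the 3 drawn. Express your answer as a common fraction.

17/154

One ordering (poetry drawn first) has probability 5/22 × 4/21 × 17/20 = 340/9240 = 17/462.
There are C(3,2) = 3 such orderings, each equally likely, so P = 3 × 17/462 = 17/154.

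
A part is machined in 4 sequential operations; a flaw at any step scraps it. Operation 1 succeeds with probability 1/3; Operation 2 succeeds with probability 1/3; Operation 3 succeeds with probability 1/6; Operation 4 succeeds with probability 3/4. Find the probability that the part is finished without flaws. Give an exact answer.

1/72

Each stage is reached only if all earlier stages succeed, so
P = 1/3 × 1/3 × 1/6 × 3/4 = 3/216 = 1/72.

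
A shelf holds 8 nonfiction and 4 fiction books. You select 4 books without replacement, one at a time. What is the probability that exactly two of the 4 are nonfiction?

One ordering (nonfiction drawn first) has probability 8/12 × 7/11 × 4/10 × 3/9 = 672/11880 = 28/495.
There are C(4,2) = 6 such orderings, each equally likely, so P = 6 × 28/495 = 56/165.

56/165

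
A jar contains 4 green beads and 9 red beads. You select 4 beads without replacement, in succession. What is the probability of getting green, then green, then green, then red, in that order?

Multiply the probability of each draw given the previous ones:
P = 4/13 × 3/12 × 2/11 × 9/10 = 216/17160 = 9/715.

9/715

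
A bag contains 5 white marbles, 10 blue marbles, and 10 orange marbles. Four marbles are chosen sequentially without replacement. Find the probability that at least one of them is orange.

2257/2530

P(no orange) = 15/25 × 14/24 × 13/23 × 12/22 = 32760/303600 = 273/2530.
P(at least one) = 1 − 273/2530 = 2257/2530.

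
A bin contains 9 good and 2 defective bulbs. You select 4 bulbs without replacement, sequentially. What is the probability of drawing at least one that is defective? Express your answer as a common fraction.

34/55

P(no defective) = 9/11 × 8/10 × 7/9 × 6/8 = 3024/7920 = 21/55.
P(at least one) = 1 − 21/55 = 34/55.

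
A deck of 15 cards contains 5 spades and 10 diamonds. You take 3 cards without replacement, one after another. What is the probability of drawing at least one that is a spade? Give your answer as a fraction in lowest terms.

67/91

P(no spades) = 10/15 × 9/14 × 8/13 = 720/2730 = 24/91.
P(at least one) = 1 − 24/91 = 67/91.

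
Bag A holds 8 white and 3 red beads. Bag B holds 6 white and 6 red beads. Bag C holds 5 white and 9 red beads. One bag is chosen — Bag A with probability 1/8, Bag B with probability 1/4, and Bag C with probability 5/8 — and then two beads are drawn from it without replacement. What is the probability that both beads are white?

From Bag A: P(both white) = (8/11)(7/10) = 28/55.
From Bag B: P(both white) = (6/12)(5/11) = 5/22.
From Bag C: P(both white) = (5/14)(4/13) = 10/91.
Total probability = (1/8)(28/55) + (1/4)(5/22) + (5/8)(10/91) = 7573/40040.

7573/40040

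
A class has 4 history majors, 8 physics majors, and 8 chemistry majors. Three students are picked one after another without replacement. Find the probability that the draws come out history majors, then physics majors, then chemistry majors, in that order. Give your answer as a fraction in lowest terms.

32/855

Each draw changes the counts, so multiply the conditional probabilities along the sequence:
P = 4/20 × 8/19 × 8/18 = 256/6840 = 32/855.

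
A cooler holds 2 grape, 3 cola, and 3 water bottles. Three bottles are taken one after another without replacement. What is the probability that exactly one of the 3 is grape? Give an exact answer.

15/28

One ordering (grape drawn first) has probability 2/8 × 6/7 × 5/6 = 60/336 = 5/28.
There are C(3,1) = 3 such orderings, each equally likely, so P = 3 × 5/28 = 15/28.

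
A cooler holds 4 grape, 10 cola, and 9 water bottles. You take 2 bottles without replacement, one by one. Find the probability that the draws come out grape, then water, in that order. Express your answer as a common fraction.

18/253

Chain rule:
P = 4/23 × 9/22 = 36/506 = 18/253.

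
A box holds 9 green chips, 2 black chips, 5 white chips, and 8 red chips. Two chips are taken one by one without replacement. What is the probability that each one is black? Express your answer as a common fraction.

1/276

P = 2/24 × 1/23 = 2/552 = 1/276.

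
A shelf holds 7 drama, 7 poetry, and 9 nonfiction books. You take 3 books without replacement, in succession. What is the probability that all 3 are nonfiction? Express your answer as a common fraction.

12/253

P = 9/23 × 8/22 × 7/21 = 504/10626 = 12/253.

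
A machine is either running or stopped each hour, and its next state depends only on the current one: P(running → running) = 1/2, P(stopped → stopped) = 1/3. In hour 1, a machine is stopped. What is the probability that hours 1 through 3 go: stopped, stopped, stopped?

1/9

Hour 1 is given. For each transition, use the conditional probability from the current state:
P(stopped | stopped) = 1/3; P(stopped | stopped) = 1/3.
P = 1/3 × 1/3 = 1/9.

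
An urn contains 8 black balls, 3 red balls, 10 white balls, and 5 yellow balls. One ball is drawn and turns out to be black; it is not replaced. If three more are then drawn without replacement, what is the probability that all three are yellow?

1/230

With the first ball removed, 5 yellow remain out of 25.
P = 5/25 × 4/24 × 3/23 = 60/13800 = 1/230.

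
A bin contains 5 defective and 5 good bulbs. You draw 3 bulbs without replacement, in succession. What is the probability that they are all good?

P(every draw is good) = 5/10 × 4/9 × 3/8 = 60/720 = 1/12.

1/12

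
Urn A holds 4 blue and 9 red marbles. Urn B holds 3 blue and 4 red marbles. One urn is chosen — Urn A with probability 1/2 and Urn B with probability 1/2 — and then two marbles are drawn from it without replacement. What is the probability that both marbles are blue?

From Urn A: P(both blue) = (4/13)(3/12) = 1/13.
From Urn B: P(both blue) = (3/7)(2/6) = 1/7.
Total probability = (1/2)(1/13) + (1/2)(1/7) = 10/91.

10/91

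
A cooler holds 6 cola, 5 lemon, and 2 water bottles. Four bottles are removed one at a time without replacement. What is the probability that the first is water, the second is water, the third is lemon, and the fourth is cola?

1/286

Multiply the probability of each draw given the previous ones:
P = 2/13 × 1/12 × 5/11 × 6/10 = 60/17160 = 1/286.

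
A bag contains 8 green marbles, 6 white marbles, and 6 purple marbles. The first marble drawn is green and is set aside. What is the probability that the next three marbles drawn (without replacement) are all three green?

After the first draw, 7 of the remaining 19 marbles are green.
P = 7/19 × 6/18 × 5/17 = 210/5814 = 35/969.

35/969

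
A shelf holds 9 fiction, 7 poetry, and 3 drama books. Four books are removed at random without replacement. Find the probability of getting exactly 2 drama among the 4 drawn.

One ordering (drama drawn first) has probability 3/19 × 2/18 × 16/17 × 15/16 = 1440/93024 = 5/323.
There are C(4,2) = 6 such orderings, each equally likely, so P = 6 × 5/323 = 30/323.

30/323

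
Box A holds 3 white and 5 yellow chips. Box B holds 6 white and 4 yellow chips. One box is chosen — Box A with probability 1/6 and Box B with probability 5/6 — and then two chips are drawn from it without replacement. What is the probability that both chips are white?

From Box A: P(both white) = (3/8)(2/7) = 3/28.
From Box B: P(both white) = (6/10)(5/9) = 1/3.
Total probability = (1/6)(3/28) + (5/6)(1/3) = 149/504.

149/504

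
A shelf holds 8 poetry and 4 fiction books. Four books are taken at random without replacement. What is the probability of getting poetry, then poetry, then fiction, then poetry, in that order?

56/495

Multiply the probability of each draw given the previous ones:
P = 8/12 × 7/11 × 4/10 × 6/9 = 1344/11880 = 56/495.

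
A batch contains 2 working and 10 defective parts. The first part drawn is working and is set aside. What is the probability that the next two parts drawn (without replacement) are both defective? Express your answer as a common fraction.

After the first draw, 10 of the remaining 11 parts are defective.
P = 10/11 × 9/10 = 90/110 = 9/11.

9/11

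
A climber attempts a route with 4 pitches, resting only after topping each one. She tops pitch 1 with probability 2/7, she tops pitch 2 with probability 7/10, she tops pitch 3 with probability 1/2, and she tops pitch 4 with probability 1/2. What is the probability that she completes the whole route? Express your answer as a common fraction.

1/20

Multiplying along the chain,
P = 2/7 × 7/10 × 1/2 × 1/2 = 14/280 = 1/20.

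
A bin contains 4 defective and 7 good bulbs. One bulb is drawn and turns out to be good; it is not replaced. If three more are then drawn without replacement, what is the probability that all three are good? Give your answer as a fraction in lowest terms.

1/6

After the first draw, 6 of the remaining 10 bulbs are good.
P = 6/10 × 5/9 × 4/8 = 120/720 = 1/6.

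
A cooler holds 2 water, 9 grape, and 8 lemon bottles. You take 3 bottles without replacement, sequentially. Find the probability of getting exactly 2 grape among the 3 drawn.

120/323

One ordering (grape drawn first) has probability 9/19 × 8/18 × 10/17 = 720/5814 = 40/323.
There are C(3,2) = 3 such orderings, each equally likely, so P = 3 × 40/323 = 120/323.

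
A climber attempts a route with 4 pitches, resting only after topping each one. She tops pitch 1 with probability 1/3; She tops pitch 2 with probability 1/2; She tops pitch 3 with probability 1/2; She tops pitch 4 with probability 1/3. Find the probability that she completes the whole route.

1/36

Multiplying along the chain,
P = 1/3 × 1/2 × 1/2 × 1/3 = 1/36.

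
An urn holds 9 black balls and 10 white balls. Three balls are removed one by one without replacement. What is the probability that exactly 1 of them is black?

135/323

One ordering (black drawn first) has probability 9/19 × 10/18 × 9/17 = 810/5814 = 45/323.
There are C(3,1) = 3 such orderings, each equally likely, so P = 3 × 45/323 = 135/323.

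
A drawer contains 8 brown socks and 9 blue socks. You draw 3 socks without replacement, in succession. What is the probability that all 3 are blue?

P(every draw is blue) = 9/17 × 8/16 × 7/15 = 504/4080 = 21/170.

21/170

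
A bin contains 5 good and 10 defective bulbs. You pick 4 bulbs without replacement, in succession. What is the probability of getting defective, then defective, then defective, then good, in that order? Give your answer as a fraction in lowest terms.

10/91

Each draw changes the counts, so multiply the conditional probabilities along the sequence:
P = 10/15 × 9/14 × 8/13 × 5/12 = 3600/32760 = 10/91.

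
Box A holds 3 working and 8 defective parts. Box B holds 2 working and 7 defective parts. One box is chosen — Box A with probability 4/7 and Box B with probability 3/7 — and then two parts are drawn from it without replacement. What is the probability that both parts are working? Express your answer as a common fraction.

199/4620

From Box A: P(both working) = (3/11)(2/10) = 3/55.
From Box B: P(both working) = (2/9)(1/8) = 1/36.
Total probability = (4/7)(3/55) + (3/7)(1/36) = 199/4620.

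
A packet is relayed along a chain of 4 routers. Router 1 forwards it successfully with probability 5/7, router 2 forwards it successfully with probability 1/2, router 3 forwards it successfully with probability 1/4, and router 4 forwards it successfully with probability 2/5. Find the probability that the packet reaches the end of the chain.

1/28

Each stage is reached only if all earlier stages succeed, so
P = 5/7 × 1/2 × 1/4 × 2/5 = 10/280 = 1/28.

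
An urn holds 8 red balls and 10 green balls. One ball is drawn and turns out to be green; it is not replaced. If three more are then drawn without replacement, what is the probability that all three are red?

7/85

With the first ball removed, 8 red remain out of 17.
P = 8/17 × 7/16 × 6/15 = 336/4080 = 7/85.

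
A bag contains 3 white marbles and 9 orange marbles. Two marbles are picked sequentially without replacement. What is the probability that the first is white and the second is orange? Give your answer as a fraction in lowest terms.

9/44

Each draw changes the counts, so multiply the conditional probabilities along the sequence:
P = 3/12 × 9/11 = 27/132 = 9/44.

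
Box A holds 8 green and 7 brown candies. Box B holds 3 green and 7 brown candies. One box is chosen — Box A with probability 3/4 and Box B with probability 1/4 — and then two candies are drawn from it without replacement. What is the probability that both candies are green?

13/60

From Box A: P(both green) = (8/15)(7/14) = 4/15.
From Box B: P(both green) = (3/10)(2/9) = 1/15.
Total probability = (3/4)(4/15) + (1/4)(1/15) = 13/60.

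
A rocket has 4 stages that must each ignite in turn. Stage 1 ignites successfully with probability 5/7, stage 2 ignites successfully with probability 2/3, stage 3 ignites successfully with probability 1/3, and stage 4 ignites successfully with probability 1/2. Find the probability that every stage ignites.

Multiplying along the chain,
P = 5/7 × 2/3 × 1/3 × 1/2 = 10/126 = 5/63.

5/63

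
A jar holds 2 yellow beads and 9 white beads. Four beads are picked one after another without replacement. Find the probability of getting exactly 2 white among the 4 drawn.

One ordering (white drawn first) has probability 9/11 × 8/10 × 2/9 × 1/8 = 144/7920 = 1/55.
There are C(4,2) = 6 such orderings, each equally likely, so P = 6 × 1/55 = 6/55.

6/55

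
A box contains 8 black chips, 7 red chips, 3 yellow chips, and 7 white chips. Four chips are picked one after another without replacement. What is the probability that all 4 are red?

P = 7/25 × 6/24 × 5/23 × 4/22 = 840/303600 = 7/2530.

7/2530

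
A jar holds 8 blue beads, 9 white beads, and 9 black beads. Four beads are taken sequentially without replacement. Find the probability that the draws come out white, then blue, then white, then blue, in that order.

Chain rule:
P = 9/26 × 8/25 × 8/24 × 7/23 = 4032/358800 = 84/7475.

84/7475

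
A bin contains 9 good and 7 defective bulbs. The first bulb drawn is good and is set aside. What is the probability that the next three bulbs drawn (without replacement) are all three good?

8/65

After the first draw, 8 of the remaining 15 bulbs are good.
P = 8/15 × 7/14 × 6/13 = 336/2730 = 8/65.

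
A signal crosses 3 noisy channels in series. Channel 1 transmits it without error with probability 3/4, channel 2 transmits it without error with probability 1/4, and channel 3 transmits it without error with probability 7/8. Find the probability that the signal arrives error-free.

Multiplying along the chain,
P = 3/4 × 1/4 × 7/8 = 21/128.

21/128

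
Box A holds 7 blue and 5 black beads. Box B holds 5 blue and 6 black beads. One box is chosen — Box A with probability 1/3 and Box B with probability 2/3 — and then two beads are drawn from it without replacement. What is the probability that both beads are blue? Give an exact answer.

From Box A: P(both blue) = (7/12)(6/11) = 7/22.
From Box B: P(both blue) = (5/11)(4/10) = 2/11.
Total probability = (1/3)(7/22) + (2/3)(2/11) = 5/22.

5/22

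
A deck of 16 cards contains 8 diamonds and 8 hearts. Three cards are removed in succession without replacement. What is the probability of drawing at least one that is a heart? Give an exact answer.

9/10

P(no hearts) = 8/16 × 7/15 × 6/14 = 336/3360 = 1/10.
P(at least one) = 1 − 1/10 = 9/10.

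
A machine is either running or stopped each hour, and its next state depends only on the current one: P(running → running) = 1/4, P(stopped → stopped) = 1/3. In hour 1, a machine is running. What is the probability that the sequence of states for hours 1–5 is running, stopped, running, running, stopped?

3/32

Hour 1 is given. For each transition, use the conditional probability from the current state:
P(stopped | running) = 3/4; P(running | stopped) = 2/3; P(running | running) = 1/4; P(stopped | running) = 3/4.
P = 3/4 × 2/3 × 1/4 × 3/4 = 18/192 = 3/32.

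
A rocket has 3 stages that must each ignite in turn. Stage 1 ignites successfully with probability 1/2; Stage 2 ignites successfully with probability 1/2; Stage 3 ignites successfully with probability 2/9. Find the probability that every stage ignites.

1/18

Each stage is reached only if all earlier stages succeed, so
P = 1/2 × 1/2 × 2/9 = 2/36 = 1/18.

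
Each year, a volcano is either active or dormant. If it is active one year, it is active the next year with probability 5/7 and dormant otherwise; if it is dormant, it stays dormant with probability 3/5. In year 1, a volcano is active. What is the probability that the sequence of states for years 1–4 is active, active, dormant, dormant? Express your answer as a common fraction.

Year 1 is given. For each transition, use the conditional probability from the current state:
P(active | active) = 5/7; P(dormant | active) = 2/7; P(dormant | dormant) = 3/5.
P = 5/7 × 2/7 × 3/5 = 30/245 = 6/49.

6/49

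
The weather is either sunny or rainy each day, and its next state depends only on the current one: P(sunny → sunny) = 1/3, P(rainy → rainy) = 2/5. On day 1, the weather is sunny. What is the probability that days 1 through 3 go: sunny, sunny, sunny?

Day 1 is given. For each transition, use the conditional probability from the current state:
P(sunny | sunny) = 1/3; P(sunny | sunny) = 1/3.
P = 1/3 × 1/3 = 1/9.

1/9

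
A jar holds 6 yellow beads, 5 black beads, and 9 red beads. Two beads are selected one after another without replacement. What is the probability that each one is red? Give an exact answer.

18/95

P(every draw is red) = 9/20 × 8/19 = 72/380 = 18/95.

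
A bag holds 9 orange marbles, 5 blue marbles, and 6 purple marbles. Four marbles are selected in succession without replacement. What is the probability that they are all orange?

P(every draw is orange) = 9/20 × 8/19 × 7/18 × 6/17 = 3024/116280 = 42/1615.

42/1615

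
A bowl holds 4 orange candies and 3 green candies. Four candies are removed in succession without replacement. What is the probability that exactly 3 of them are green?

One ordering (green drawn first) has probability 3/7 × 2/6 × 1/5 × 4/4 = 24/840 = 1/35.
There are C(4,3) = 4 such orderings, each equally likely, so P = 4 × 1/35 = 4/35.

4/35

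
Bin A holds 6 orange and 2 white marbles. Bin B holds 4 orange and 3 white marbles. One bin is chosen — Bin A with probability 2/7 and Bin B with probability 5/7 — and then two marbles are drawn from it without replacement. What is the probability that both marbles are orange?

From Bin A: P(both orange) = (6/8)(5/7) = 15/28.
From Bin B: P(both orange) = (4/7)(3/6) = 2/7.
Total probability = (2/7)(15/28) + (5/7)(2/7) = 5/14.

5/14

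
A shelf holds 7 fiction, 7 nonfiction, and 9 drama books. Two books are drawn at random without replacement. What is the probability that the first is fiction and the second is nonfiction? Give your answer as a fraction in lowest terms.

49/506

Multiply the probability of each draw given the previous ones:
P = 7/23 × 7/22 = 49/506.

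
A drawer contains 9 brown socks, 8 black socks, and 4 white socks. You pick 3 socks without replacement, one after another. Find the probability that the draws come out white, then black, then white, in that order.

Multiply the probability of each draw given the previous ones:
P = 4/21 × 8/20 × 3/19 = 96/7980 = 8/665.

8/665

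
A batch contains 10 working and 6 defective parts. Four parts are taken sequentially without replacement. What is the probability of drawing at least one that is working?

P(no working) = 6/16 × 5/15 × 4/14 × 3/13 = 360/43680 = 3/364.
P(at least one) = 1 − 3/364 = 361/364.

361/364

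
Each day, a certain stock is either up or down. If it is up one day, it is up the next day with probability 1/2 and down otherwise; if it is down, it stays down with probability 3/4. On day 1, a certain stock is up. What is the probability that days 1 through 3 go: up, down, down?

Day 1 is given. For each transition, use the conditional probability from the current state:
P(down | up) = 1/2; P(down | down) = 3/4.
P = 1/2 × 3/4 = 3/8.

3/8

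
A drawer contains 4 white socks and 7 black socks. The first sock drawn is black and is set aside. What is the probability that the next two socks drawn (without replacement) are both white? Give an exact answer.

With the first sock removed, 4 white remain out of 10.
P = 4/10 × 3/9 = 12/90 = 2/15.

2/15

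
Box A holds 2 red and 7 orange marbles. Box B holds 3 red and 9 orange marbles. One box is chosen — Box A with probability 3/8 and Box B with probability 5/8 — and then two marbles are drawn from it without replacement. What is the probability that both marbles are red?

41/1056

From Box A: P(both red) = (2/9)(1/8) = 1/36.
From Box B: P(both red) = (3/12)(2/11) = 1/22.
Total probability = (3/8)(1/36) + (5/8)(1/22) = 41/1056.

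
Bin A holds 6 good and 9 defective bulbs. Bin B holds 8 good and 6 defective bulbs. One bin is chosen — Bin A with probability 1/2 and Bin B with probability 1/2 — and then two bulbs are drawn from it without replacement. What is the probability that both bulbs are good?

41/182

From Bin A: P(both good) = (6/15)(5/14) = 1/7.
From Bin B: P(both good) = (8/14)(7/13) = 4/13.
Total probability = (1/2)(1/7) + (1/2)(4/13) = 41/182.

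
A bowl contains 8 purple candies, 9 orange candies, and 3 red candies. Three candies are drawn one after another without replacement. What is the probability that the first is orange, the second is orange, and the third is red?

Chain rule:
P = 9/20 × 8/19 × 3/18 = 216/6840 = 3/95.

3/95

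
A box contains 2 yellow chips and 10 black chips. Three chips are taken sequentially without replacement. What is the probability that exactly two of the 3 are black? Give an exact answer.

One ordering (black drawn first) has probability 10/12 × 9/11 × 2/10 = 180/1320 = 3/22.
There are C(3,2) = 3 such orderings, each equally likely, so P = 3 × 3/22 = 9/22.

9/22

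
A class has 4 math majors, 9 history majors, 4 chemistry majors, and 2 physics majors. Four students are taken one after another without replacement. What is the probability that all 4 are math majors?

P = 4/19 × 3/18 × 2/17 × 1/16 = 24/93024 = 1/3876.

1/3876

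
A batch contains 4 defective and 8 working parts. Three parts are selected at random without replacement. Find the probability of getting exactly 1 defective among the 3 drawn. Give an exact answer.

One ordering (defective drawn first) has probability 4/12 × 8/11 × 7/10 = 224/1320 = 28/165.
There are C(3,1) = 3 such orderings, each equally likely, so P = 3 × 28/165 = 28/55.

28/55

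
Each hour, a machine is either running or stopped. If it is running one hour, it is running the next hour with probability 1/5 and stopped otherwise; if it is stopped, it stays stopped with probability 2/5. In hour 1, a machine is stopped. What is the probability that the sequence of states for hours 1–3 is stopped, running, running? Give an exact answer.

3/25

Hour 1 is given. For each transition, use the conditional probability from the current state:
P(running | stopped) = 3/5; P(running | running) = 1/5.
P = 3/5 × 1/5 = 3/25.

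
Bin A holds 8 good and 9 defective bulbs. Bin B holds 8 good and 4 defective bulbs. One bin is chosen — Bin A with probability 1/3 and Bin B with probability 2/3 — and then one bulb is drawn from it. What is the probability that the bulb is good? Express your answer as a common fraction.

92/153

From Bin A: P(good) = 8/17.
From Bin B: P(good) = 8/12.
Total probability = (1/3)(8/17) + (2/3)(8/12) = 92/153.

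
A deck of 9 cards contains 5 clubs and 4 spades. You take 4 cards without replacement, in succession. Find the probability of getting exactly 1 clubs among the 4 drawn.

One ordering (a club drawn first) has probability 5/9 × 4/8 × 3/7 × 2/6 = 120/3024 = 5/126.
There are C(4,1) = 4 such orderings, each equally likely, so P = 4 × 5/126 = 10/63.

10/63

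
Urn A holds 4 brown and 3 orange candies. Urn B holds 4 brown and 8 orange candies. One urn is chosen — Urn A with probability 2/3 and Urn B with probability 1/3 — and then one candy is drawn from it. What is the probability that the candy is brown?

From Urn A: P(brown) = 4/7.
From Urn B: P(brown) = 4/12.
Total probability = (2/3)(4/7) + (1/3)(4/12) = 31/63.

31/63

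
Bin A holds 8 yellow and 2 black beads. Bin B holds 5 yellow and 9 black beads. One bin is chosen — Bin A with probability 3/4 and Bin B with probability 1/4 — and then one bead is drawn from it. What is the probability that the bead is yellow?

From Bin A: P(yellow) = 8/10.
From Bin B: P(yellow) = 5/14.
Total probability = (3/4)(8/10) + (1/4)(5/14) = 193/280.

193/280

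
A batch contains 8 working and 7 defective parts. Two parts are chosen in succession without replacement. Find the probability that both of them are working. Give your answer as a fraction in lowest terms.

4/15

P(all working) = 8/15 × 7/14 = 56/210 = 4/15.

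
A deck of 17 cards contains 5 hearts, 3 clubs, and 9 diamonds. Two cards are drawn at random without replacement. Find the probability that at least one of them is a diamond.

P(no diamonds) = 8/17 × 7/16 = 56/272 = 7/34.
P(at least one) = 1 − 7/34 = 27/34.

27/34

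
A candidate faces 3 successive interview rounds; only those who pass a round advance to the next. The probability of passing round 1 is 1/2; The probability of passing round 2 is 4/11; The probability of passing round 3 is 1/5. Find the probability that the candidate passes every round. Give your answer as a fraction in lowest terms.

The events are sequential, so multiply the conditional probabilities:
P = 1/2 × 4/11 × 1/5 = 4/110 = 2/55.

2/55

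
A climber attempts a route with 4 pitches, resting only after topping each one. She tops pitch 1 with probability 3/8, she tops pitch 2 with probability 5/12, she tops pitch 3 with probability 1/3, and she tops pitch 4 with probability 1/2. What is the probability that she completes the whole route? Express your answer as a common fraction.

Each stage is reached only if all earlier stages succeed, so
P = 3/8 × 5/12 × 1/3 × 1/2 = 15/576 = 5/192.

5/192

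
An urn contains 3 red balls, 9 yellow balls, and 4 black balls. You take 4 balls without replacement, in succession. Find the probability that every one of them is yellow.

9/130

P = 9/16 × 8/15 × 7/14 × 6/13 = 3024/43680 = 9/130.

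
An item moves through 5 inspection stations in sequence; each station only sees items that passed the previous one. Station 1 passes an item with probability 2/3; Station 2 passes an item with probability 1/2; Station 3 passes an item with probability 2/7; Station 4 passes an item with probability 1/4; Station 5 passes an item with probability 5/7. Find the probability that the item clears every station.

The events are sequential, so multiply the conditional probabilities:
P = 2/3 × 1/2 × 2/7 × 1/4 × 5/7 = 20/1176 = 5/294.

5/294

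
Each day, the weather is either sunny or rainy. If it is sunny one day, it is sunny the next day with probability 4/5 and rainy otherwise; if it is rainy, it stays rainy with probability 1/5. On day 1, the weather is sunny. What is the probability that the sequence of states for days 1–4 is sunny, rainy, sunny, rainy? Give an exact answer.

4/125

Day 1 is given. For each transition, use the conditional probability from the current state:
P(rainy | sunny) = 1/5; P(sunny | rainy) = 4/5; P(rainy | sunny) = 1/5.
P = 1/5 × 4/5 × 1/5 = 4/125.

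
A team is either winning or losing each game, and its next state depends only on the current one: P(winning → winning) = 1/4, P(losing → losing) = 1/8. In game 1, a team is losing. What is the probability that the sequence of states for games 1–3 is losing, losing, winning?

7/64

Game 1 is given. For each transition, use the conditional probability from the current state:
P(losing | losing) = 1/8; P(winning | losing) = 7/8.
P = 1/8 × 7/8 = 7/64.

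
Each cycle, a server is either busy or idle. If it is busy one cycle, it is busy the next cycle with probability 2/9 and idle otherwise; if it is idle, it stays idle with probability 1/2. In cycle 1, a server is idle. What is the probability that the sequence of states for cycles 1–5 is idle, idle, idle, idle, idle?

1/16

Cycle 1 is given. For each transition, use the conditional probability from the current state:
P(idle | idle) = 1/2; P(idle | idle) = 1/2; P(idle | idle) = 1/2; P(idle | idle) = 1/2.
P = 1/2 × 1/2 × 1/2 × 1/2 = 1/16.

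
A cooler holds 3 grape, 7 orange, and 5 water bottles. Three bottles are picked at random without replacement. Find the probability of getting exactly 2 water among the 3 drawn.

20/91

One ordering (water drawn first) has probability 5/15 × 4/14 × 10/13 = 200/2730 = 20/273.
There are C(3,2) = 3 such orderings, each equally likely, so P = 3 × 20/273 = 20/91.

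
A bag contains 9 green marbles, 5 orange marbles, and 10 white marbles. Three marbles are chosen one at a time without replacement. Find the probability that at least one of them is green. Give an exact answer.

1569/2024

P(no green) = 15/24 × 14/23 × 13/22 = 2730/12144 = 455/2024.
P(at least one) = 1 − 455/2024 = 1569/2024.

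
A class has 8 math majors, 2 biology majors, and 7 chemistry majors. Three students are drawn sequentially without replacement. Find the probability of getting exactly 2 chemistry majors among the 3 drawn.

21/68

One ordering (chemistry majors drawn first) has probability 7/17 × 6/16 × 10/15 = 420/4080 = 7/68.
There are C(3,2) = 3 such orderings, each equally likely, so P = 3 × 7/68 = 21/68.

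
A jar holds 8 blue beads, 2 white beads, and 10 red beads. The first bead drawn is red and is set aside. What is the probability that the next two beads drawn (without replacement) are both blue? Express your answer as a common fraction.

After the first draw, 8 of the remaining 19 beads are blue.
P = 8/19 × 7/18 = 56/342 = 28/171.

28/171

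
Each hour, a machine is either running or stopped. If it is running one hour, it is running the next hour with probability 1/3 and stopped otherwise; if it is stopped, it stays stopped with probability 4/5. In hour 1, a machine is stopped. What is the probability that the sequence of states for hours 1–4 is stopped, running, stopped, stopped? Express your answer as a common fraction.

8/75

Hour 1 is given. For each transition, use the conditional probability from the current state:
P(running | stopped) = 1/5; P(stopped | running) = 2/3; P(stopped | stopped) = 4/5.
P = 1/5 × 2/3 × 4/5 = 8/75.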